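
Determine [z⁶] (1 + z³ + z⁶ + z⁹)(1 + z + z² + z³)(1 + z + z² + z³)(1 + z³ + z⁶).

12

(1 + z³ + z⁶ + z⁹) has coefficients 1,0,0,1,0,0,1 for degrees 0…6.
(1 + z + z² + z³) has coefficients 1,1,1,1,0,0,0 for degrees 0…6.
Multiplying by (1 + z + z² + z³) gives running coefficients 1,2,3,4,3,2,1 for degrees 0…6.
Finally multiplying by (1 + z³ + z⁶), the product of all factors after the first has coefficients 1,2,3,5,5,5,6 for degrees 0…6.
[z⁶] = 1·6 + 1·5 + 1·1 = 12.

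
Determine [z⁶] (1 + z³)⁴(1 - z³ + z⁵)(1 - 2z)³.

(1 + z³)⁴ has coefficients 1,0,0,4,0,0,6 for degrees 0…6.
(1 - z³ + z⁵) has coefficients 1,0,0,-1,0,1,0 for degrees 0…6.
Finally multiplying by (1 - 2z)³, the product of all factors after the first has coefficients 1,-6,12,-9,6,-11,2 for degrees 0…6.
[z⁶] = 1·2 + 4·(-9) + 6·1 = -28.

-28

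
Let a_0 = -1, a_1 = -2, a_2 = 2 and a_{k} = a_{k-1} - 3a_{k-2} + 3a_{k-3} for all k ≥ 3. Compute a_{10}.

The ordinary generating function has denominator 1 - y + 3y^2 - 3y^3.
Iterating the recurrence: a_0,…,a_{10} = -1, -2, 2, 5, -7, -16, 20, 47, -61, -142, 182.

182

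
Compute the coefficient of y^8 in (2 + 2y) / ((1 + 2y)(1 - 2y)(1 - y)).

Partial fractions give a closed form: a_n = (1/3)·(-2)^n + (3)·2^n + (-4/3)·1^n.
At n = 8: a_8 = 852.

852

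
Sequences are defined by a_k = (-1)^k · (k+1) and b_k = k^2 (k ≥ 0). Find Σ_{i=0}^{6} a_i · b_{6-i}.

Write out a_i and b_{6-i} for i = 0,…,6 and sum the products.
Σ = 1·36 − 2·25 + 3·16 − 4·9 + 5·4 − 6·1 + 7·0 = 12.

12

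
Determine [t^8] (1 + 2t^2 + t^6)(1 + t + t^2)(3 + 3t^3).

(1 + 2t^2 + t^6) has coefficients 1,0,2,0,0,0,1 for degrees 0…6.
(1 + t + t^2) has coefficients 1,1,1,0,0,0,0,0,0 for degrees 0…8.
Finally multiplying by (3 + 3t^3), the product of all factors after the first has coefficients 3,3,3,3,3,3,0,0,0 for degrees 0…8.
[t^8] = 1·0 + 2·0 + 1·3 = 3.

3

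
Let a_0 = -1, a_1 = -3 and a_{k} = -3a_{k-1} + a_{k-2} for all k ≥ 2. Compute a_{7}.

-3207

The ordinary generating function has denominator 1 + 3x - x^2.
Iterating the recurrence: a_0,…,a_{7} = -1, -3, 8, -27, 89, -294, 971, -3207.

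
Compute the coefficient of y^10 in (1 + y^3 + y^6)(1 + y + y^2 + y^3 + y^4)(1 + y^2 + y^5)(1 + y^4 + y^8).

10

(1 + y^3 + y^6) has coefficients 1,0,0,1,0,0,1 for degrees 0…6.
(1 + y + y^2 + y^3 + y^4) has coefficients 1,1,1,1,1,0,0,0,0,0,0 for degrees 0…10.
Multiplying by (1 + y^2 + y^5) gives running coefficients 1,1,2,2,2,2,2,1,1,1,0 for degrees 0…10.
Finally multiplying by (1 + y^4 + y^8), the product of all factors after the first has coefficients 1,1,2,2,3,3,4,3,4,4,4 for degrees 0…10.
[y^10] = 1·4 + 1·3 + 1·3 = 10.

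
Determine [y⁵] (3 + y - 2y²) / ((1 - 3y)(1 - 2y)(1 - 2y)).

5044

The denominator gives the recurrence a_n = 7a_(n−1) − 16a_(n−2) + 12a_(n−3) for n ≥ 3; the numerator fixes a_0 = 3, a_1 = 22, a_2 = 104.
Iterating: 3, 22, 104, 412, 1484, 5044, so a_5 = 5044.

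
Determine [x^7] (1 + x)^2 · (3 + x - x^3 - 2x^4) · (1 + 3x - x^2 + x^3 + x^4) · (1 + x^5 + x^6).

34

(1 + x)^2 has coefficients 1,2,1 for degrees 0…2.
(3 + x - x^3 - 2x^4) has coefficients 3,1,0,-1,-2,0,0,0 for degrees 0…7.
Multiplying by (1 + 3x - x^2 + x^3 + x^4) gives running coefficients 3,10,0,1,-1,-4,1,-3 for degrees 0…7.
Finally multiplying by (1 + x^5 + x^6), the product of all factors after the first has coefficients 3,10,0,1,-1,-1,14,7 for degrees 0…7.
[x^7] = 1·7 + 2·14 + 1·(-1) = 34.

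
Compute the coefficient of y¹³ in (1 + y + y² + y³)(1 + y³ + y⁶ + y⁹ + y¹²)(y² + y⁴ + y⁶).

4

(1 + y + y² + y³) has coefficients 1,1,1,1 for degrees 0…3.
(1 + y³ + y⁶ + y⁹ + y¹²) has coefficients 1,0,0,1,0,0,1,0,0,1,0,0,1,0 for degrees 0…13.
Finally multiplying by (y² + y⁴ + y⁶), the product of all factors after the first has coefficients 0,0,1,0,1,1,1,1,1,1,1,1,1,1 for degrees 0…13.
[y¹³] = 1·1 + 1·1 + 1·1 + 1·1 = 4.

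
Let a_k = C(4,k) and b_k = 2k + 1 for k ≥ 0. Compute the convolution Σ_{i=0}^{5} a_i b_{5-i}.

112

Write out a_i and b_{5-i} for i = 0,…,5 and sum the products.
Σ = 1·11 + 4·9 + 6·7 + 4·5 + 1·3 + 0·1 = 112.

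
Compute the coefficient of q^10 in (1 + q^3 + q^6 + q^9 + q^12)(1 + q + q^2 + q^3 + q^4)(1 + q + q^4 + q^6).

8

(1 + q^3 + q^6 + q^9 + q^12) has coefficients 1,0,0,1,0,0,1,0,0,1,0 for degrees 0…10.
(1 + q + q^2 + q^3 + q^4) has coefficients 1,1,1,1,1,0,0,0,0,0,0 for degrees 0…10.
Finally multiplying by (1 + q + q^4 + q^6), the product of all factors after the first has coefficients 1,2,2,2,3,2,2,2,2,1,1 for degrees 0…10.
[q^10] = 1·1 + 1·2 + 1·3 + 1·2 = 8.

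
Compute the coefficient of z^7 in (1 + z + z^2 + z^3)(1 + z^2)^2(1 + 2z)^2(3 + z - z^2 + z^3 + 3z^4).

(1 + z + z^2 + z^3) has coefficients 1,1,1,1 for degrees 0…3.
(1 + z^2)^2 has coefficients 1,0,2,0,1,0,0,0 for degrees 0…7.
Multiplying by (1 + 2z)^2 gives running coefficients 1,4,6,8,9,4,4,0 for degrees 0…7.
Finally multiplying by (3 + z - z^2 + z^3 + 3z^4), the product of all factors after the first has coefficients 3,13,21,27,36,31,33,33 for degrees 0…7.
[z^7] = 1·33 + 1·33 + 1·31 + 1·36 = 133.

133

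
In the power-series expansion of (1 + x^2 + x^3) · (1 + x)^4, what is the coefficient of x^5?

10

(1 + x^2 + x^3) has coefficients 1,0,1,1 for degrees 0…3.
(1 + x)^4 has coefficients 1,4,6,4,1,0 for degrees 0…5.
[x^5] = 1·0 + 1·4 + 1·6 = 10.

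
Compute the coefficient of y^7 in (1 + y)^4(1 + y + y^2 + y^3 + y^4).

(1 + y)^4 has coefficients 1,4,6,4,1 for degrees 0…4.
(1 + y + y^2 + y^3 + y^4) has coefficients 1,1,1,1,1,0,0,0 for degrees 0…7.
[y^7] = 1·0 + 4·0 + 6·0 + 4·1 + 1·1 = 5.

5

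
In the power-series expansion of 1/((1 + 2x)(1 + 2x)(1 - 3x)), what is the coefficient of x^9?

The denominator gives the recurrence a_n = −a_(n−1) + 8a_(n−2) + 12a_(n−3) for n ≥ 3; the numerator fixes a_0 = 1, a_1 = -1, a_2 = 9.
Iterating: 1, -1, 9, -5, 65, 3, 457, 347, 3345, 4915, so a_9 = 4915.

4915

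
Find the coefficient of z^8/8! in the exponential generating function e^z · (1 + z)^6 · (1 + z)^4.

The EGF product rule gives c_8 = Σ_{k_1+k_2+k_3=8} C(8; k_1,k_2,k_3) · ∏ g_i(k_i), where e^z gives (1)^k; (1+z)^6 gives the falling factorial (6)_k; (1+z)^4 gives the falling factorial (4)_k.
g_1(k) for k = 0…8: 1, 1, 1, 1, 1, 1, 1, 1, 1.
g_2(k) for k = 0…8: 1, 6, 30, 120, 360, 720, 720, 0, 0.
g_3(k) for k = 0…8: 1, 4, 12, 24, 24, 0, 0, 0, 0.
First combine the last two factors: h(k) = Σ_j C(k,j)·g_2(j)·g_3(k−j) for k = 0…8: 1, 10, 90, 720, 5040, 30240, 151200, 604800, 1814400.
c_8 = Σ_k C(8,k)·g_1(k)·h(8−k) = 1·1·1814400 + 8·1·604800 + 28·1·151200 + 56·1·30240 + 70·1·5040 + 56·1·720 + 28·1·90 + 8·1·10 + 1·1·1 = 1814400 + 4838400 + 4233600 + 1693440 + 352800 + 40320 + 2520 + 80 + 1 = 12975561.

12975561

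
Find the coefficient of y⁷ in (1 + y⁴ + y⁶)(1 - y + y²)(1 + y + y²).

0

(1 + y⁴ + y⁶) has coefficients 1,0,0,0,1,0,1 for degrees 0…6.
(1 - y + y²) has coefficients 1,-1,1,0,0,0,0,0 for degrees 0…7.
Finally multiplying by (1 + y + y²), the product of all factors after the first has coefficients 1,0,1,0,1,0,0,0 for degrees 0…7.
[y⁷] = 1·0 + 1·0 + 1·0 = 0.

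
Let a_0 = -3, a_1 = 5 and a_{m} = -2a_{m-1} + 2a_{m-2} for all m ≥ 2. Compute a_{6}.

The ordinary generating function has denominator 1 + 2q - 2q^2.
Iterating the recurrence: a_0,…,a_{6} = -3, 5, -16, 42, -116, 316, -864.

-864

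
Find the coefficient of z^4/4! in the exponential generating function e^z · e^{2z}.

The EGF product rule gives c_4 = Σ_{k_1+k_2=4} C(4; k_1,k_2) · ∏ g_i(k_i), where e^z gives (1)^k; e^{2z} gives (2)^k.
g_1(k) for k = 0…4: 1, 1, 1, 1, 1.
g_2(k) for k = 0…4: 1, 2, 4, 8, 16.
c_4 = Σ_k C(4,k)·g_1(k)·g_2(4−k) = 1·1·16 + 4·1·8 + 6·1·4 + 4·1·2 + 1·1·1 = 16 + 32 + 24 + 8 + 1 = 81.

81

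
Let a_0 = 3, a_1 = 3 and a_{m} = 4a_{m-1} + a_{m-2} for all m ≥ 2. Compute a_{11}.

The ordinary generating function has denominator 1 - 4q - q^2.
Iterating the recurrence: a_0,…,a_{11} = 3, 3, 15, 63, 267, 1131, 4791, 20295, 85971, 364179, 1542687, 6534927.

6534927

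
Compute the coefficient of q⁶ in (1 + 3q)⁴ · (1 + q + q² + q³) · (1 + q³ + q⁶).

(1 + 3q)⁴ has coefficients 1,12,54,108,81 for degrees 0…4.
(1 + q + q² + q³) has coefficients 1,1,1,1,0,0,0 for degrees 0…6.
Finally multiplying by (1 + q³ + q⁶), the product of all factors after the first has coefficients 1,1,1,2,1,1,2 for degrees 0…6.
[q⁶] = 1·2 + 12·1 + 54·1 + 108·2 + 81·1 = 365.

365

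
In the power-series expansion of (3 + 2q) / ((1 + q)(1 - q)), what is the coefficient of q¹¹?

The denominator gives the recurrence a_n = a_(n−2) for n ≥ 2; the numerator fixes a_0 = 3, a_1 = 2.
Iterating: 3, 2, 3, 2, 3, 2, 3, 2, 3, 2, 3, 2, so a_11 = 2.

2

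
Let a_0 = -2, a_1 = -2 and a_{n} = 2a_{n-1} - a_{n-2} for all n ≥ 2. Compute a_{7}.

The ordinary generating function has denominator 1 - 2z + z^2.
Iterating the recurrence: a_0,…,a_{7} = -2, -2, -2, -2, -2, -2, -2, -2.

-2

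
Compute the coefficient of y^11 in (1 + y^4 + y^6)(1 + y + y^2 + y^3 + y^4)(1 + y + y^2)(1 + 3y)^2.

71

(1 + y^4 + y^6) has coefficients 1,0,0,0,1,0,1 for degrees 0…6.
(1 + y + y^2 + y^3 + y^4) has coefficients 1,1,1,1,1,0,0,0,0,0,0,0 for degrees 0…11.
Multiplying by (1 + y + y^2) gives running coefficients 1,2,3,3,3,2,1,0,0,0,0,0 for degrees 0…11.
Finally multiplying by (1 + 3y)^2, the product of all factors after the first has coefficients 1,8,24,39,48,47,40,24,9,0,0,0 for degrees 0…11.
[y^11] = 1·0 + 1·24 + 1·47 = 71.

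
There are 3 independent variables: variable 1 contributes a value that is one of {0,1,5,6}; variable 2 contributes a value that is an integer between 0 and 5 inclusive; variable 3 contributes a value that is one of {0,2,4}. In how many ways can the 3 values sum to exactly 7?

7

The generating function for the choices is (1 + y + y^5 + y^6)·(1 + y + y^2 + y^3 + y^4 + y^5)·(1 + y^2 + y^4); the count is [y^7].
(1 + y + y^5 + y^6) has coefficients 1,1,0,0,0,1,1 for degrees 0…6.
(1 + y + y^2 + y^3 + y^4 + y^5) has coefficients 1,1,1,1,1,1,0,0 for degrees 0…7.
Finally multiplying by (1 + y^2 + y^4), the product of all factors after the first has coefficients 1,1,2,2,3,3,2,2 for degrees 0…7.
[y^7] = 1·2 + 1·2 + 1·2 + 1·1 = 7.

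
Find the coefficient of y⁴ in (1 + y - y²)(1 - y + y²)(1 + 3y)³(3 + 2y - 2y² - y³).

-51

(1 + y - y²) has coefficients 1,1,-1 for degrees 0…2.
(1 - y + y²) has coefficients 1,-1,1,0,0 for degrees 0…4.
Multiplying by (1 + 3y)³ gives running coefficients 1,8,19,9,0 for degrees 0…4.
Finally multiplying by (3 + 2y - 2y² - y³), the product of all factors after the first has coefficients 3,26,71,48,-28 for degrees 0…4.
[y⁴] = 1·(-28) + 1·48 − 1·71 = -51.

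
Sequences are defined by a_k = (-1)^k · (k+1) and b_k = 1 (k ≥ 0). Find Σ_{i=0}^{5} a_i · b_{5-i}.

-3

The convolution is the x^5 coefficient of A(x)B(x).
Σ = 1·1 − 2·1 + 3·1 − 4·1 + 5·1 − 6·1 = -3.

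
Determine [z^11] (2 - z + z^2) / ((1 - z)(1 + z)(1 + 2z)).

-7507

Partial fractions give a closed form: a_n = (1/3)·1^n + (-2)·(-1)^n + (11/3)·(-2)^n.
At n = 11: a_11 = -7507.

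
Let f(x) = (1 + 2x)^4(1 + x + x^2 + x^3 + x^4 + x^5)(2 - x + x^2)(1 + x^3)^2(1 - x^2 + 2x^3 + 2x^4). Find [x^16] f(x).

(1 + 2x)^4 has coefficients 1,8,24,32,16 for degrees 0…4.
(1 + x + x^2 + x^3 + x^4 + x^5) has coefficients 1,1,1,1,1,1,0,0,0,0,0,0,0,0,0,0,0 for degrees 0…16.
Multiplying by (2 - x + x^2) gives running coefficients 2,1,2,2,2,2,0,1,0,0,0,0,0,0,0,0,0 for degrees 0…16.
Multiplying by (1 + x^3)^2 gives running coefficients 2,1,2,6,4,6,6,6,6,2,4,2,0,1,0,0,0 for degrees 0…16.
Finally multiplying by (1 - x^2 + 2x^3 + 2x^4), the product of all factors after the first has coefficients 2,1,0,9,8,6,18,20,20,20,22,24,12,11,12,3,2 for degrees 0…16.
[x^16] = 1·2 + 8·3 + 24·12 + 32·11 + 16·12 = 858.

858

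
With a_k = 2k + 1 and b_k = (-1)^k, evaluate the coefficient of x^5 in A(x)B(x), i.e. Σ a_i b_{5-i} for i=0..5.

The convolution is the t^5 coefficient of A(t)B(t).
Σ = 1·(-1) + 3·1 + 5·(-1) + 7·1 + 9·(-1) + 11·1 = 6.

6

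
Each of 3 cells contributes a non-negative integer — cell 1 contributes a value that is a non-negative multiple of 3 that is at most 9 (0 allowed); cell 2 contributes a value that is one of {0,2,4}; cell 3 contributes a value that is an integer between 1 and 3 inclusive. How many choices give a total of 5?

The generating function for the choices is (1 + q^3 + q^6 + q^9)·(1 + q^2 + q^4)·(q + q^2 + q^3); the count is [q^5].
(1 + q^3 + q^6 + q^9) has coefficients 1,0,0,1,0,0 for degrees 0…5.
(1 + q^2 + q^4) has coefficients 1,0,1,0,1,0 for degrees 0…5.
Finally multiplying by (q + q^2 + q^3), the product of all factors after the first has coefficients 0,1,1,2,1,2 for degrees 0…5.
[q^5] = 1·2 + 1·1 = 3.

3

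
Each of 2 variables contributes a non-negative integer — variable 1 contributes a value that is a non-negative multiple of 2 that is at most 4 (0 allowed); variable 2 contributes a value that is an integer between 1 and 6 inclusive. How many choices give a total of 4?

The generating function for the choices is (1 + q² + q⁴)·(q + q² + q³ + q⁴ + q⁵ + q⁶); the count is [q⁴].
(1 + q² + q⁴) has coefficients 1,0,1,0,1 for degrees 0…4.
(q + q² + q³ + q⁴ + q⁵ + q⁶) has coefficients 0,1,1,1,1 for degrees 0…4.
[q⁴] = 1·1 + 1·1 + 1·0 = 2.

2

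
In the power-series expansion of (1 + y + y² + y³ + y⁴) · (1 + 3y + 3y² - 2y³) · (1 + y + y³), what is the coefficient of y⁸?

(1 + y + y² + y³ + y⁴) has coefficients 1,1,1,1,1 for degrees 0…4.
(1 + 3y + 3y² - 2y³) has coefficients 1,3,3,-2,0,0,0,0,0 for degrees 0…8.
Finally multiplying by (1 + y + y³), the product of all factors after the first has coefficients 1,4,6,2,1,3,-2,0,0 for degrees 0…8.
[y⁸] = 1·0 + 1·0 + 1·(-2) + 1·3 + 1·1 = 2.

2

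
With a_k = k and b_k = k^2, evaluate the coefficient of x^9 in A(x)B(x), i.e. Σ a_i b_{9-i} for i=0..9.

Write out a_i and b_{9-i} for i = 0,…,9 and sum the products.
Σ = 0·81 + 1·64 + 2·49 + 3·36 + 4·25 + 5·16 + 6·9 + 7·4 + 8·1 + 9·0 = 540.

540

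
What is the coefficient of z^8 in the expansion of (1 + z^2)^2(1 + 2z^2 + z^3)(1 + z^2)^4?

(1 + z^2)^2 has coefficients 1,0,2,0,1 for degrees 0…4.
(1 + 2z^2 + z^3) has coefficients 1,0,2,1,0,0,0,0,0 for degrees 0…8.
Finally multiplying by (1 + z^2)^4, the product of all factors after the first has coefficients 1,0,6,1,14,4,16,6,9 for degrees 0…8.
[z^8] = 1·9 + 2·16 + 1·14 = 55.

55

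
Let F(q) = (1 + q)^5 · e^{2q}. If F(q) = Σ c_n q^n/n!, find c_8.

336896

The EGF product rule gives c_8 = Σ_{k_1+k_2=8} C(8; k_1,k_2) · ∏ g_i(k_i), where (1+q)^5 gives the falling factorial (5)_k; e^{2q} gives (2)^k.
g_1(k) for k = 0…8: 1, 5, 20, 60, 120, 120, 0, 0, 0.
g_2(k) for k = 0…8: 1, 2, 4, 8, 16, 32, 64, 128, 256.
c_8 = Σ_k C(8,k)·g_1(k)·g_2(8−k) = 1·1·256 + 8·5·128 + 28·20·64 + 56·60·32 + 70·120·16 + 56·120·8 = 256 + 5120 + 35840 + 107520 + 134400 + 53760 = 336896.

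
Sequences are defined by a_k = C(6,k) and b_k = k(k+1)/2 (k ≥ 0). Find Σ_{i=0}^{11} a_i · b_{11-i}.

Write out a_i and b_{11-i} for i = 0,…,11 and sum the products.
Σ = 1·66 + 6·55 + 15·45 + 20·36 + 15·28 + 6·21 + 1·15 + 0·10 + 0·6 + 0·3 + 0·1 + 0·0 = 2352.

2352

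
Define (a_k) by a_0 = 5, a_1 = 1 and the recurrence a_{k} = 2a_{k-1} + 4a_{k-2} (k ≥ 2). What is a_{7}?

The ordinary generating function has denominator 1 - 2q - 4q^2.
Iterating the recurrence: a_0,…,a_{7} = 5, 1, 22, 48, 184, 560, 1856, 5952.

5952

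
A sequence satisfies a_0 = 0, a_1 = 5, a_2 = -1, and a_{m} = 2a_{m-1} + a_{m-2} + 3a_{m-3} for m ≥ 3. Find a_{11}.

18108

The ordinary generating function has denominator 1 - 2z - z^2 - 3z^3.
Iterating the recurrence: a_0,…,a_{11} = 0, 5, -1, 3, 20, 40, 109, 318, 865, 2375, 6569, 18108.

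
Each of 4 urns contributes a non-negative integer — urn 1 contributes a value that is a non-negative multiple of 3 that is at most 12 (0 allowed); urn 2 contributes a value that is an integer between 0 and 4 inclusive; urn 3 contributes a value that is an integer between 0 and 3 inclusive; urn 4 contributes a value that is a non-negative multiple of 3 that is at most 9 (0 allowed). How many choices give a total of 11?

The generating function for the choices is (1 + y^3 + y^6 + y^9 + y^12)·(1 + y + y^2 + y^3 + y^4)·(1 + y + y^2 + y^3)·(1 + y^3 + y^6 + y^9); the count is [y^11].
(1 + y^3 + y^6 + y^9 + y^12) has coefficients 1,0,0,1,0,0,1,0,0,1,0,0 for degrees 0…11.
(1 + y + y^2 + y^3 + y^4) has coefficients 1,1,1,1,1,0,0,0,0,0,0,0 for degrees 0…11.
Multiplying by (1 + y + y^2 + y^3) gives running coefficients 1,2,3,4,4,3,2,1,0,0,0,0 for degrees 0…11.
Finally multiplying by (1 + y^3 + y^6 + y^9), the product of all factors after the first has coefficients 1,2,3,5,6,6,7,7,6,7,7,6 for degrees 0…11.
[y^11] = 1·6 + 1·6 + 1·6 + 1·3 = 21.

21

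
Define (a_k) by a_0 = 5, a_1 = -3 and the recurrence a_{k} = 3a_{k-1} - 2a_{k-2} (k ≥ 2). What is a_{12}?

-32755

The ordinary generating function has denominator 1 - 3t + 2t^2.
Iterating the recurrence: a_0,…,a_{12} = 5, -3, -19, -51, -115, -243, -499, -1011, -2035, -4083, -8179, -16371, -32755.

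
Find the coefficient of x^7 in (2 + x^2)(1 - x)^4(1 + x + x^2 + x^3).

(2 + x^2) has coefficients 2,0,1 for degrees 0…2.
(1 - x)^4 has coefficients 1,-4,6,-4,1,0,0,0 for degrees 0…7.
Finally multiplying by (1 + x + x^2 + x^3), the product of all factors after the first has coefficients 1,-3,3,-1,-1,3,-3,1 for degrees 0…7.
[x^7] = 2·1 + 1·3 = 5.

5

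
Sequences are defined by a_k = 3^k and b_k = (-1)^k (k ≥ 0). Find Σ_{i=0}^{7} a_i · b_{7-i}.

1640

This is [x^7] in the product of the two ordinary generating functions.
Σ = 1·(-1) + 3·1 + 9·(-1) + 27·1 + 81·(-1) + 243·1 + 729·(-1) + 2187·1 = 1640.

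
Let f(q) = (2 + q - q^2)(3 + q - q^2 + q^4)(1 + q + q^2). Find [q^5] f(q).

2

(2 + q - q^2) has coefficients 2,1,-1 for degrees 0…2.
(3 + q - q^2 + q^4) has coefficients 3,1,-1,0,1,0 for degrees 0…5.
Finally multiplying by (1 + q + q^2), the product of all factors after the first has coefficients 3,4,3,0,0,1 for degrees 0…5.
[q^5] = 2·1 + 1·0 − 1·0 = 2.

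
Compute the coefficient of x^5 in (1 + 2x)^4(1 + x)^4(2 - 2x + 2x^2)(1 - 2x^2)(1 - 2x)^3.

514

(1 + 2x)^4 has coefficients 1,8,24,32,16 for degrees 0…4.
(1 + x)^4 has coefficients 1,4,6,4,1,0 for degrees 0…5.
Multiplying by (2 - 2x + 2x^2) gives running coefficients 2,6,6,4,6,6 for degrees 0…5.
Multiplying by (1 - 2x^2) gives running coefficients 2,6,2,-8,-6,-2 for degrees 0…5.
Finally multiplying by (1 - 2x)^3, the product of all factors after the first has coefficients 2,-6,-10,36,18,-78 for degrees 0…5.
[x^5] = 1·(-78) + 8·18 + 24·36 + 32·(-10) + 16·(-6) = 514.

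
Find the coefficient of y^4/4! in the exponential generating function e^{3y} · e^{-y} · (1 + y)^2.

The EGF product rule gives c_4 = Σ_{k_1+k_2+k_3=4} C(4; k_1,k_2,k_3) · ∏ g_i(k_i), where e^{3y} gives (3)^k; e^{-y} gives (-1)^k; (1+y)^2 gives the falling factorial (2)_k.
g_1(k) for k = 0…4: 1, 3, 9, 27, 81.
g_2(k) for k = 0…4: 1, -1, 1, -1, 1.
g_3(k) for k = 0…4: 1, 2, 2, 0, 0.
First combine the last two factors: h(k) = Σ_j C(k,j)·g_2(j)·g_3(k−j) for k = 0…4: 1, 1, -1, -1, 5.
c_4 = Σ_k C(4,k)·g_1(k)·h(4−k) = 1·1·5 + 4·3·(-1) + 6·9·(-1) + 4·27·1 + 1·81·1 = 5 − 12 − 54 + 108 + 81 = 128.

128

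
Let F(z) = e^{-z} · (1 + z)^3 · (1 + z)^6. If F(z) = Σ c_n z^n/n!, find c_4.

1405

The EGF product rule gives c_4 = Σ_{k_1+k_2+k_3=4} C(4; k_1,k_2,k_3) · ∏ g_i(k_i), where e^{-z} gives (-1)^k; (1+z)^3 gives the falling factorial (3)_k; (1+z)^6 gives the falling factorial (6)_k.
g_1(k) for k = 0…4: 1, -1, 1, -1, 1.
g_2(k) for k = 0…4: 1, 3, 6, 6, 0.
g_3(k) for k = 0…4: 1, 6, 30, 120, 360.
First combine the last two factors: h(k) = Σ_j C(k,j)·g_2(j)·g_3(k−j) for k = 0…4: 1, 9, 72, 504, 3024.
c_4 = Σ_k C(4,k)·g_1(k)·h(4−k) = 1·1·3024 + 4·(-1)·504 + 6·1·72 + 4·(-1)·9 + 1·1·1 = 3024 − 2016 + 432 − 36 + 1 = 1405.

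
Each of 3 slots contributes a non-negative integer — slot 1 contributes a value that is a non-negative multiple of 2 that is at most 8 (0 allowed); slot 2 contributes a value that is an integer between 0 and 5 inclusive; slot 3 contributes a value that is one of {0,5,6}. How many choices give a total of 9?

8

The generating function for the choices is (1 + z² + z⁴ + z⁶ + z⁸)·(1 + z + z² + z³ + z⁴ + z⁵)·(1 + z⁵ + z⁶); the count is [z⁹].
(1 + z² + z⁴ + z⁶ + z⁸) has coefficients 1,0,1,0,1,0,1,0,1 for degrees 0…8.
(1 + z + z² + z³ + z⁴ + z⁵) has coefficients 1,1,1,1,1,1,0,0,0,0 for degrees 0…9.
Finally multiplying by (1 + z⁵ + z⁶), the product of all factors after the first has coefficients 1,1,1,1,1,2,2,2,2,2 for degrees 0…9.
[z⁹] = 1·2 + 1·2 + 1·2 + 1·1 + 1·1 = 8.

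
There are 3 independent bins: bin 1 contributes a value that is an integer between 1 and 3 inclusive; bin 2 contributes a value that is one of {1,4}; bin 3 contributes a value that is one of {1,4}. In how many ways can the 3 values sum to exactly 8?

2

The generating function for the choices is (q + q² + q³)·(q + q⁴)·(q + q⁴); the count is [q⁸].
(q + q² + q³) has coefficients 0,1,1,1 for degrees 0…3.
(q + q⁴) has coefficients 0,1,0,0,1,0,0,0,0 for degrees 0…8.
Finally multiplying by (q + q⁴), the product of all factors after the first has coefficients 0,0,1,0,0,2,0,0,1 for degrees 0…8.
[q⁸] = 1·0 + 1·0 + 1·2 = 2.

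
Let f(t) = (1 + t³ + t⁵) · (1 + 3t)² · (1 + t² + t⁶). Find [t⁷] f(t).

(1 + t³ + t⁵) has coefficients 1,0,0,1,0,1 for degrees 0…5.
(1 + 3t)² has coefficients 1,6,9,0,0,0,0,0 for degrees 0…7.
Finally multiplying by (1 + t² + t⁶), the product of all factors after the first has coefficients 1,6,10,6,9,0,1,6 for degrees 0…7.
[t⁷] = 1·6 + 1·9 + 1·10 = 25.

25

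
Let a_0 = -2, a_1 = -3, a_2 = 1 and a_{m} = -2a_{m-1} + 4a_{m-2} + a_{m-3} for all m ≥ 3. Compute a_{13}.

-1221131

The ordinary generating function has denominator 1 + 2q - 4q^2 - q^3.
Iterating the recurrence: a_0,…,a_{13} = -2, -3, 1, -16, 33, -129, 374, -1231, 3829, -12208, 38501, -122005, 385806, -1221131.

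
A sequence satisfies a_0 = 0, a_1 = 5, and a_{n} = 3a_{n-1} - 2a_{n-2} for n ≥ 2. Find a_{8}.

The ordinary generating function has denominator 1 - 3y + 2y^2.
Iterating the recurrence: a_0,…,a_{8} = 0, 5, 15, 35, 75, 155, 315, 635, 1275.

1275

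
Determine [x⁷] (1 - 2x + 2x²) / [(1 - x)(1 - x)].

6

The denominator gives the recurrence a_n = 2a_(n−1) − a_(n−2) for n ≥ 3; the numerator fixes a_0 = 1, a_1 = 0, a_2 = 1.
Iterating: 1, 0, 1, 2, 3, 4, 5, 6, so a_7 = 6.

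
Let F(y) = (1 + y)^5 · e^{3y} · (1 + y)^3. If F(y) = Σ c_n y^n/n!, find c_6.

The EGF product rule gives c_6 = Σ_{k_1+k_2+k_3=6} C(6; k_1,k_2,k_3) · ∏ g_i(k_i), where (1+y)^5 gives the falling factorial (5)_k; e^{3y} gives (3)^k; (1+y)^3 gives the falling factorial (3)_k.
g_1(k) for k = 0…6: 1, 5, 20, 60, 120, 120, 0.
g_2(k) for k = 0…6: 1, 3, 9, 27, 81, 243, 729.
g_3(k) for k = 0…6: 1, 3, 6, 6, 0, 0, 0.
First combine the last two factors: h(k) = Σ_j C(k,j)·g_2(j)·g_3(k−j) for k = 0…6: 1, 6, 33, 168, 801, 3618, 15633.
c_6 = Σ_k C(6,k)·g_1(k)·h(6−k) = 1·1·15633 + 6·5·3618 + 15·20·801 + 20·60·168 + 15·120·33 + 6·120·6 = 15633 + 108540 + 240300 + 201600 + 59400 + 4320 = 629793.

629793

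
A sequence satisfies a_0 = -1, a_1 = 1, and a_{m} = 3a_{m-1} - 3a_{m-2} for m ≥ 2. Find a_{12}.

-729

The ordinary generating function has denominator 1 - 3z + 3z^2.
Iterating the recurrence: a_0,…,a_{12} = -1, 1, 6, 15, 27, 36, 27, -27, -162, -405, -729, -972, -729.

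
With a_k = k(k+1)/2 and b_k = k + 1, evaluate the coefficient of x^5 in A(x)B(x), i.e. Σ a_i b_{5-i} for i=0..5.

70

Write out a_i and b_{5-i} for i = 0,…,5 and sum the products.
Σ = 0·6 + 1·5 + 3·4 + 6·3 + 10·2 + 15·1 = 70.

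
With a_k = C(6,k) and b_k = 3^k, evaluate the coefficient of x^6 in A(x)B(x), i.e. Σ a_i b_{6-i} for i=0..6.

4096

Write out a_i and b_{6-i} for i = 0,…,6 and sum the products.
Σ = 1·729 + 6·243 + 15·81 + 20·27 + 15·9 + 6·3 + 1·1 = 4096.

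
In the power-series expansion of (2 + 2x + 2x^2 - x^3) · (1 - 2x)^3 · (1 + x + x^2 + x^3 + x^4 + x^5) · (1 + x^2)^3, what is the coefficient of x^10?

-59

(2 + 2x + 2x^2 - x^3) has coefficients 2,2,2,-1 for degrees 0…3.
(1 - 2x)^3 has coefficients 1,-6,12,-8,0,0,0,0,0,0,0 for degrees 0…10.
Multiplying by (1 + x + x^2 + x^3 + x^4 + x^5) gives running coefficients 1,-5,7,-1,-1,-1,-2,4,-8,0,0 for degrees 0…10.
Finally multiplying by (1 + x^2)^3, the product of all factors after the first has coefficients 1,-5,10,-16,23,-19,17,-7,-10,8,-31 for degrees 0…10.
[x^10] = 2·(-31) + 2·8 + 2·(-10) − 1·(-7) = -59.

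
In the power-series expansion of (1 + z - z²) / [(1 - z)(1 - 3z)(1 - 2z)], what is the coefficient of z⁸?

34806

Partial fractions give a closed form: a_n = (1/2)·1^n + (11/2)·3^n + (-5)·2^n.
At n = 8: a_8 = 34806.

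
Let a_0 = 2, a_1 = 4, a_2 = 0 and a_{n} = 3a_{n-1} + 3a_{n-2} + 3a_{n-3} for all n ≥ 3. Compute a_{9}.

62100

The ordinary generating function has denominator 1 - 3t - 3t^2 - 3t^3.
Iterating the recurrence: a_0,…,a_{9} = 2, 4, 0, 18, 66, 252, 1008, 3978, 15714, 62100.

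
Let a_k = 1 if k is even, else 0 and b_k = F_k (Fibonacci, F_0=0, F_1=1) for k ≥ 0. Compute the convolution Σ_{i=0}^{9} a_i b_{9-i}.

This is [x^9] in the product of the two ordinary generating functions.
Σ = 1·34 + 0·21 + 1·13 + 0·8 + 1·5 + 0·3 + 1·2 + 0·1 + 1·1 + 0·0 = 55.

55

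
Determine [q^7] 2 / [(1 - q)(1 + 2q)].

-170

Partial fractions give a closed form: a_n = (2/3)·1^n + (4/3)·(-2)^n.
At n = 7: a_7 = -170.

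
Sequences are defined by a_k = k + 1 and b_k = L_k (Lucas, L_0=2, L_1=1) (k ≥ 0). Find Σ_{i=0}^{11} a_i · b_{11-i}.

The convolution is the t^11 coefficient of A(t)B(t).
Σ = 1·199 + 2·123 + 3·76 + 4·47 + 5·29 + 6·18 + 7·11 + 8·7 + 9·4 + 10·3 + 11·1 + 12·2 = 1348.

1348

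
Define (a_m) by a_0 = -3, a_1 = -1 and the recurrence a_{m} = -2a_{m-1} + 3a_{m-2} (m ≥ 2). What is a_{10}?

-29527

The ordinary generating function has denominator 1 + 2t - 3t^2.
Iterating the recurrence: a_0,…,a_{10} = -3, -1, -7, 11, -43, 119, -367, 1091, -3283, 9839, -29527.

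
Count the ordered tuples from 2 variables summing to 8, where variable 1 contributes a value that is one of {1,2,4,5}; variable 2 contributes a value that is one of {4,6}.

2

The generating function for the choices is (t + t² + t⁴ + t⁵)·(t⁴ + t⁶); the count is [t⁸].
(t + t² + t⁴ + t⁵) has coefficients 0,1,1,0,1,1 for degrees 0…5.
(t⁴ + t⁶) has coefficients 0,0,0,0,1,0,1,0,0 for degrees 0…8.
[t⁸] = 1·0 + 1·1 + 1·1 + 1·0 = 2.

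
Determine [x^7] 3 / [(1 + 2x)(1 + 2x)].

The denominator gives the recurrence a_n = −4a_(n−1) − 4a_(n−2) for n ≥ 2; the numerator fixes a_0 = 3, a_1 = -12.
Iterating: 3, -12, 36, -96, 240, -576, 1344, -3072, so a_7 = -3072.

-3072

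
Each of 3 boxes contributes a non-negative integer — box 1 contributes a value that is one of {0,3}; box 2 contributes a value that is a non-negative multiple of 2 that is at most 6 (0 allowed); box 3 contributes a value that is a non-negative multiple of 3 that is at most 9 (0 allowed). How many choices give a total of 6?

3

The generating function for the choices is (1 + z^3)·(1 + z^2 + z^4 + z^6)·(1 + z^3 + z^6 + z^9); the count is [z^6].
(1 + z^3) has coefficients 1,0,0,1 for degrees 0…3.
(1 + z^2 + z^4 + z^6) has coefficients 1,0,1,0,1,0,1 for degrees 0…6.
Finally multiplying by (1 + z^3 + z^6 + z^9), the product of all factors after the first has coefficients 1,0,1,1,1,1,2 for degrees 0…6.
[z^6] = 1·2 + 1·1 = 3.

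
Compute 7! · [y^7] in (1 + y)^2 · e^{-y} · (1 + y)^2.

-225

The EGF product rule gives c_7 = Σ_{k_1+k_2+k_3=7} C(7; k_1,k_2,k_3) · ∏ g_i(k_i), where (1+y)^2 gives the falling factorial (2)_k; e^{-y} gives (-1)^k; (1+y)^2 gives the falling factorial (2)_k.
g_1(k) for k = 0…7: 1, 2, 2, 0, 0, 0, 0, 0.
g_2(k) for k = 0…7: 1, -1, 1, -1, 1, -1, 1, -1.
g_3(k) for k = 0…7: 1, 2, 2, 0, 0, 0, 0, 0.
First combine the last two factors: h(k) = Σ_j C(k,j)·g_2(j)·g_3(k−j) for k = 0…7: 1, 1, -1, -1, 5, -11, 19, -29.
c_7 = Σ_k C(7,k)·g_1(k)·h(7−k) = 1·1·(-29) + 7·2·19 + 21·2·(-11) = −29 + 266 − 462 = -225.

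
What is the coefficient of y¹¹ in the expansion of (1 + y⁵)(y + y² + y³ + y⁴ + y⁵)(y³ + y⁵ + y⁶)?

3

(1 + y⁵) has coefficients 1,0,0,0,0,1 for degrees 0…5.
(y + y² + y³ + y⁴ + y⁵) has coefficients 0,1,1,1,1,1,0,0,0,0,0,0 for degrees 0…11.
Finally multiplying by (y³ + y⁵ + y⁶), the product of all factors after the first has coefficients 0,0,0,0,1,1,2,3,3,2,2,1 for degrees 0…11.
[y¹¹] = 1·1 + 1·2 = 3.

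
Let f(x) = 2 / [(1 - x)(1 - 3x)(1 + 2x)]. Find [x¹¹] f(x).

317772

The denominator gives the recurrence a_n = 2a_(n−1) + 5a_(n−2) − 6a_(n−3) for n ≥ 3; the numerator fixes a_0 = 2, a_1 = 4, a_2 = 18.
Iterating: 2, 4, 18, 44, 154, 420, 1346, 3868, 11946, 35156, 106834, 317772, so a_11 = 317772.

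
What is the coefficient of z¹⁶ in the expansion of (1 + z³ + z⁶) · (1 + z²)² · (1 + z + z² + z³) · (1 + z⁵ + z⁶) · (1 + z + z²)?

25

(1 + z³ + z⁶) has coefficients 1,0,0,1,0,0,1 for degrees 0…6.
(1 + z²)² has coefficients 1,0,2,0,1,0,0,0,0,0,0,0,0,0,0,0,0 for degrees 0…16.
Multiplying by (1 + z + z² + z³) gives running coefficients 1,1,3,3,3,3,1,1,0,0,0,0,0,0,0,0,0 for degrees 0…16.
Multiplying by (1 + z⁵ + z⁶) gives running coefficients 1,1,3,3,3,4,3,5,6,6,6,4,2,1,0,0,0 for degrees 0…16.
Finally multiplying by (1 + z + z²), the product of all factors after the first has coefficients 1,2,5,7,9,10,10,12,14,17,18,16,12,7,3,1,0 for degrees 0…16.
[z¹⁶] = 1·0 + 1·7 + 1·18 = 25.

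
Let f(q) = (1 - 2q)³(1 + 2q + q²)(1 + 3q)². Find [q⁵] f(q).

(1 - 2q)³ has coefficients 1,-6,12,-8 for degrees 0…3.
(1 + 2q + q²) has coefficients 1,2,1,0,0,0 for degrees 0…5.
Finally multiplying by (1 + 3q)², the product of all factors after the first has coefficients 1,8,22,24,9,0 for degrees 0…5.
[q⁵] = 1·0 − 6·9 + 12·24 − 8·22 = 58.

58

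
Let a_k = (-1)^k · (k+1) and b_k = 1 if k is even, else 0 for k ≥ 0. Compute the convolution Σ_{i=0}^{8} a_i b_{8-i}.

25

The convolution is the x^8 coefficient of A(x)B(x).
Σ = 1·1 − 2·0 + 3·1 − 4·0 + 5·1 − 6·0 + 7·1 − 8·0 + 9·1 = 25.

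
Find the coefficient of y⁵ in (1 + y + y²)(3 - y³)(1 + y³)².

(1 + y + y²) has coefficients 1,1,1 for degrees 0…2.
(3 - y³) has coefficients 3,0,0,-1,0,0 for degrees 0…5.
Finally multiplying by (1 + y³)², the product of all factors after the first has coefficients 3,0,0,5,0,0 for degrees 0…5.
[y⁵] = 1·0 + 1·0 + 1·5 = 5.

5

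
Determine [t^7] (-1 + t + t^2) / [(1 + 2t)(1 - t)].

The denominator gives the recurrence a_n = −a_(n−1) + 2a_(n−2) for n ≥ 3; the numerator fixes a_0 = -1, a_1 = 2, a_2 = -3.
Iterating: -1, 2, -3, 7, -13, 27, -53, 107, so a_7 = 107.

107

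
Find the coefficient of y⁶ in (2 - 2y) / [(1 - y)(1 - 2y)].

The denominator gives the recurrence a_n = 3a_(n−1) − 2a_(n−2) for n ≥ 2; the numerator fixes a_0 = 2, a_1 = 4.
Iterating: 2, 4, 8, 16, 32, 64, 128, so a_6 = 128.

128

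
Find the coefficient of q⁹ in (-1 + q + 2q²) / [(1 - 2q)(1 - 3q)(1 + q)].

The denominator gives the recurrence a_n = 4a_(n−1) − a_(n−2) − 6a_(n−3) for n ≥ 3; the numerator fixes a_0 = -1, a_1 = -3, a_2 = -9.
Iterating: -1, -3, -9, -27, -81, -243, -729, -2187, -6561, -19683, so a_9 = -19683.

-19683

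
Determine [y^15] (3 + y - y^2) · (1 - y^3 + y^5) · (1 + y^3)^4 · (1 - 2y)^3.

-173

(3 + y - y^2) has coefficients 3,1,-1 for degrees 0…2.
(1 - y^3 + y^5) has coefficients 1,0,0,-1,0,1,0,0,0,0,0,0,0,0,0,0 for degrees 0…15.
Multiplying by (1 + y^3)^4 gives running coefficients 1,0,0,3,0,1,2,0,4,-2,0,6,-3,0,4,-1 for degrees 0…15.
Finally multiplying by (1 - 2y)^3, the product of all factors after the first has coefficients 1,-6,12,-5,-18,37,-28,0,20,-42,60,-50,-23,90,-80,-1 for degrees 0…15.
[y^15] = 3·(-1) + 1·(-80) − 1·90 = -173.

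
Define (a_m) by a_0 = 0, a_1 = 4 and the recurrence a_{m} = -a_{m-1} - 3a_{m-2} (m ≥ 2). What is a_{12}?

The ordinary generating function has denominator 1 + x + 3x^2.
Iterating the recurrence: a_0,…,a_{12} = 0, 4, -4, -8, 20, 4, -64, 52, 140, -296, -124, 1012, -640.

-640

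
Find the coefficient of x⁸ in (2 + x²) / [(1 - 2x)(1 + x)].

The denominator gives the recurrence a_n = a_(n−1) + 2a_(n−2) for n ≥ 3; the numerator fixes a_0 = 2, a_1 = 2, a_2 = 7.
Iterating: 2, 2, 7, 11, 25, 47, 97, 191, 385, so a_8 = 385.

385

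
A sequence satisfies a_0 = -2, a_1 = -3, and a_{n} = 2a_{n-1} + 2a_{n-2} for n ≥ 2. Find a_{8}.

-4000

The ordinary generating function has denominator 1 - 2z - 2z^2.
Iterating the recurrence: a_0,…,a_{8} = -2, -3, -10, -26, -72, -196, -536, -1464, -4000.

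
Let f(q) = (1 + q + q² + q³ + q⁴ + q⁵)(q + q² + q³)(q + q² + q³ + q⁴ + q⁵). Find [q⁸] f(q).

14

(1 + q + q² + q³ + q⁴ + q⁵) has coefficients 1,1,1,1,1,1 for degrees 0…5.
(q + q² + q³) has coefficients 0,1,1,1,0,0,0,0,0 for degrees 0…8.
Finally multiplying by (q + q² + q³ + q⁴ + q⁵), the product of all factors after the first has coefficients 0,0,1,2,3,3,3,2,1 for degrees 0…8.
[q⁸] = 1·1 + 1·2 + 1·3 + 1·3 + 1·3 + 1·2 = 14.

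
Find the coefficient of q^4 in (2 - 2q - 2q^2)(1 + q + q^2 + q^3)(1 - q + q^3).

(2 - 2q - 2q^2) has coefficients 2,-2,-2 for degrees 0…2.
(1 + q + q^2 + q^3) has coefficients 1,1,1,1,0 for degrees 0…4.
Finally multiplying by (1 - q + q^3), the product of all factors after the first has coefficients 1,0,0,1,0 for degrees 0…4.
[q^4] = 2·0 − 2·1 − 2·0 = -2.

-2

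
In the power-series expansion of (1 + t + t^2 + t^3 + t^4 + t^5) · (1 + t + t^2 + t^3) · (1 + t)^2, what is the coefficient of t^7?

12

(1 + t + t^2 + t^3 + t^4 + t^5) has coefficients 1,1,1,1,1,1 for degrees 0…5.
(1 + t + t^2 + t^3) has coefficients 1,1,1,1,0,0,0,0 for degrees 0…7.
Finally multiplying by (1 + t)^2, the product of all factors after the first has coefficients 1,3,4,4,3,1,0,0 for degrees 0…7.
[t^7] = 1·0 + 1·0 + 1·1 + 1·3 + 1·4 + 1·4 = 12.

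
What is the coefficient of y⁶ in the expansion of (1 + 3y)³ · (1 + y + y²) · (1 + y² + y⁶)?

55

(1 + 3y)³ has coefficients 1,9,27,27 for degrees 0…3.
(1 + y + y²) has coefficients 1,1,1,0,0,0,0 for degrees 0…6.
Finally multiplying by (1 + y² + y⁶), the product of all factors after the first has coefficients 1,1,2,1,1,0,1 for degrees 0…6.
[y⁶] = 1·1 + 9·0 + 27·1 + 27·1 = 55.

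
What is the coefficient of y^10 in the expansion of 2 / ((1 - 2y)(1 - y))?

Partial fractions give a closed form: a_n = (4)·2^n + (-2)·1^n.
At n = 10: a_10 = 4094.

4094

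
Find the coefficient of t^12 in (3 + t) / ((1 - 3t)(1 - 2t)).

Partial fractions give a closed form: a_n = (10)·3^n + (-7)·2^n.
At n = 12: a_12 = 5285738.

5285738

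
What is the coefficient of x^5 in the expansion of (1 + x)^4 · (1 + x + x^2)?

5

(1 + x)^4 has coefficients 1,4,6,4,1 for degrees 0…4.
(1 + x + x^2) has coefficients 1,1,1,0,0,0 for degrees 0…5.
[x^5] = 1·0 + 4·0 + 6·0 + 4·1 + 1·1 = 5.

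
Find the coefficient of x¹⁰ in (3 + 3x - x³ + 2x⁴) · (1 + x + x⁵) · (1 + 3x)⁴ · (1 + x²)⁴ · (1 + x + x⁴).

24575

(3 + 3x - x³ + 2x⁴) has coefficients 3,3,0,-1,2 for degrees 0…4.
(1 + x + x⁵) has coefficients 1,1,0,0,0,1,0,0,0,0,0 for degrees 0…10.
Multiplying by (1 + 3x)⁴ gives running coefficients 1,13,66,162,189,82,12,54,108,81,0 for degrees 0…10.
Multiplying by (1 + x²)⁴ gives running coefficients 1,13,70,214,459,808,1168,1406,1555,1450,1326 for degrees 0…10.
Finally multiplying by (1 + x + x⁴), the product of all factors after the first has coefficients 1,14,83,284,674,1280,2046,2788,3420,3813,3944 for degrees 0…10.
[x¹⁰] = 3·3944 + 3·3813 − 1·2788 + 2·2046 = 24575.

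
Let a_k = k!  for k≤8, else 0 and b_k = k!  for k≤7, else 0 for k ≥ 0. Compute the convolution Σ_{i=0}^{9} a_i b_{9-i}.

This is [x^9] in the product of the two ordinary generating functions.
Σ = 1·0 + 1·0 + 2·5040 + 6·720 + 24·120 + 120·24 + 720·6 + 5040·2 + 40320·1 + 0·1 = 74880.

74880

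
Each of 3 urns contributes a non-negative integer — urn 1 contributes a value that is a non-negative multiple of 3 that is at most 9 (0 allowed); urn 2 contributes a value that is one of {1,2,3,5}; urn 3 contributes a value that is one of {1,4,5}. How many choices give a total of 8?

The generating function for the choices is (1 + z^3 + z^6 + z^9)·(z + z^2 + z^3 + z^5)·(z + z^4 + z^5); the count is [z^8].
(1 + z^3 + z^6 + z^9) has coefficients 1,0,0,1,0,0,1,0,0 for degrees 0…8.
(z + z^2 + z^3 + z^5) has coefficients 0,1,1,1,0,1,0,0,0 for degrees 0…8.
Finally multiplying by (z + z^4 + z^5), the product of all factors after the first has coefficients 0,0,1,1,1,1,3,2,1 for degrees 0…8.
[z^8] = 1·1 + 1·1 + 1·1 = 3.

3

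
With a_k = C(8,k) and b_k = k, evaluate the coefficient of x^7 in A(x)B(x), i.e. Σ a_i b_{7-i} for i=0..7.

769

This is [x^7] in the product of the two ordinary generating functions.
Σ = 1·7 + 8·6 + 28·5 + 56·4 + 70·3 + 56·2 + 28·1 + 8·0 = 769.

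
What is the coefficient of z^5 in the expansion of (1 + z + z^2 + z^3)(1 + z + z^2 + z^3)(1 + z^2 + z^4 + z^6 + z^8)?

8

(1 + z + z^2 + z^3) has coefficients 1,1,1,1 for degrees 0…3.
(1 + z + z^2 + z^3) has coefficients 1,1,1,1,0,0 for degrees 0…5.
Finally multiplying by (1 + z^2 + z^4 + z^6 + z^8), the product of all factors after the first has coefficients 1,1,2,2,2,2 for degrees 0…5.
[z^5] = 1·2 + 1·2 + 1·2 + 1·2 = 8.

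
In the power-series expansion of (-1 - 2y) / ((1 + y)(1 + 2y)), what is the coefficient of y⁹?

Partial fractions give a closed form: a_n = (-1)·(-1)^n.
At n = 9: a_9 = 1.

1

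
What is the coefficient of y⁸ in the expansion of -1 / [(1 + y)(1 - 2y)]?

-171

The denominator gives the recurrence a_n = a_(n−1) + 2a_(n−2) for n ≥ 2; the numerator fixes a_0 = -1, a_1 = -1.
Iterating: -1, -1, -3, -5, -11, -21, -43, -85, -171, so a_8 = -171.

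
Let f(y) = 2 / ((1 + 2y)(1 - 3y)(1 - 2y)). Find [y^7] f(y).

The denominator gives the recurrence a_n = 3a_(n−1) + 4a_(n−2) − 12a_(n−3) for n ≥ 3; the numerator fixes a_0 = 2, a_1 = 6, a_2 = 26.
Iterating: 2, 6, 26, 78, 266, 798, 2522, 7566, so a_7 = 7566.

7566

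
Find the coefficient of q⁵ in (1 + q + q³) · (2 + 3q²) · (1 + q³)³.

(1 + q + q³) has coefficients 1,1,0,1 for degrees 0…3.
(2 + 3q²) has coefficients 2,0,3,0,0,0 for degrees 0…5.
Finally multiplying by (1 + q³)³, the product of all factors after the first has coefficients 2,0,3,6,0,9 for degrees 0…5.
[q⁵] = 1·9 + 1·0 + 1·3 = 12.

12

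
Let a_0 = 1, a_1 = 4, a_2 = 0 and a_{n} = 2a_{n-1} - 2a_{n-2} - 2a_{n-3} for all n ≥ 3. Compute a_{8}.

336

The ordinary generating function has denominator 1 - 2y + 2y^2 + 2y^3.
Iterating the recurrence: a_0,…,a_{8} = 1, 4, 0, -10, -28, -36, 4, 136, 336.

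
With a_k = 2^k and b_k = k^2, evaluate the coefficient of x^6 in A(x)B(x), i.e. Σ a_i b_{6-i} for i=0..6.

Write out a_i and b_{6-i} for i = 0,…,6 and sum the products.
Σ = 1·36 + 2·25 + 4·16 + 8·9 + 16·4 + 32·1 + 64·0 = 318.

318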